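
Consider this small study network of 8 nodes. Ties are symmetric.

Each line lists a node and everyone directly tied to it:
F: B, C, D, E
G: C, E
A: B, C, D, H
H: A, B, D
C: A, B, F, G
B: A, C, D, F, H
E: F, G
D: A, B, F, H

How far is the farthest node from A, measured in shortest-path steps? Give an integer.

3

Distances from A: B:1, C:1, D:1, E:3, F:2, G:2, H:1.
The largest is 3 (to E), so the eccentricity of A is 3.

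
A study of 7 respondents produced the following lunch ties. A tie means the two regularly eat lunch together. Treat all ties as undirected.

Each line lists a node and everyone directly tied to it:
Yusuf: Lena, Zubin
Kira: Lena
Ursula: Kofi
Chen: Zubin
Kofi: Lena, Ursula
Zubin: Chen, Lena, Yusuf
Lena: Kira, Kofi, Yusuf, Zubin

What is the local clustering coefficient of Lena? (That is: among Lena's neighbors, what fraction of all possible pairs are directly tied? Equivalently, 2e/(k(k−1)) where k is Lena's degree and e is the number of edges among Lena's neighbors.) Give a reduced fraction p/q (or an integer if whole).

1/6

Lena's neighbors: Kira, Kofi, Yusuf, and Zubin (k = 4).
Possible neighbor pairs: C(4,2) = 6. Edges among them: Yusuf–Zubin → e = 1.
Clustering(Lena) = 1/6.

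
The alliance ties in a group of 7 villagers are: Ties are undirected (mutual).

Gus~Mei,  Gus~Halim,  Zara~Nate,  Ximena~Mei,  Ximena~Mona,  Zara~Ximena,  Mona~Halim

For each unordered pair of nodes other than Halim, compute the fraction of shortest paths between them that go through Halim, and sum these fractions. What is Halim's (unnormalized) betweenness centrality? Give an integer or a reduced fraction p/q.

1

Pairs whose geodesics pass through Halim — Mona–Gus: 1.
All other pairs contribute 0.
Summing the contributions gives betweenness(Halim) = 1.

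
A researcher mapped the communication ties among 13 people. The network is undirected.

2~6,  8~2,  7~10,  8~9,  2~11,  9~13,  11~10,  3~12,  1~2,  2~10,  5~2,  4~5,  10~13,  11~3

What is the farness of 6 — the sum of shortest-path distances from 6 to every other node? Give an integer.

Distances from 6: 1:2, 2:1, 3:3, 4:3, 5:2, 7:3, 8:2, 9:3, 10:2, 11:2, 12:4, 13:3.
Sum = 2 + 1 + 3 + 3 + 2 + 3 + 2 + 3 + 2 + 2 + 4 + 3 = 30.

30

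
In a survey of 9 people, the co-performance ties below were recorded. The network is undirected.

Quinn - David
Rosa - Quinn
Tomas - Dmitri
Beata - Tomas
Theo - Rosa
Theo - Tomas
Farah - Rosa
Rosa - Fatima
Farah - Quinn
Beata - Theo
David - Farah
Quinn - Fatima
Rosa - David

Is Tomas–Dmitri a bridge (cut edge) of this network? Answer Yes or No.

Yes

Without the Tomas–Dmitri edge there is no alternate route between Tomas and Dmitri, so the network disconnects. It is a bridge.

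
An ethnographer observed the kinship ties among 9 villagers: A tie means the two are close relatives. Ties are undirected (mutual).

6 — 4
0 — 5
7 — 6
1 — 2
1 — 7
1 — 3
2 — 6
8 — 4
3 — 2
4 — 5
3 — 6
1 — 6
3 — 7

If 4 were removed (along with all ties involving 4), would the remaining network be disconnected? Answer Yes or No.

Removing 4 leaves {1, 2, 3, 6, and 7} with no path to {0 and 5}, so the network splits into 3 components. 4 is a cut vertex.

Yes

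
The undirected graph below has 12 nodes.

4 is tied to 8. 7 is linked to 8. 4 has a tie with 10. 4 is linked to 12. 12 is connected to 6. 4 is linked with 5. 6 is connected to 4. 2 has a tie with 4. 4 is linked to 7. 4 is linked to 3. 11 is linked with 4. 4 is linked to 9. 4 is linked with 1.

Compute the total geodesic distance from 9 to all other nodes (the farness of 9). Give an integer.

21

Distances from 9: 1:2, 2:2, 3:2, 4:1, 5:2, 6:2, 7:2, 8:2, 10:2, 11:2, 12:2.
Sum = 2 + 2 + 2 + 1 + 2 + 2 + 2 + 2 + 2 + 2 + 2 = 21.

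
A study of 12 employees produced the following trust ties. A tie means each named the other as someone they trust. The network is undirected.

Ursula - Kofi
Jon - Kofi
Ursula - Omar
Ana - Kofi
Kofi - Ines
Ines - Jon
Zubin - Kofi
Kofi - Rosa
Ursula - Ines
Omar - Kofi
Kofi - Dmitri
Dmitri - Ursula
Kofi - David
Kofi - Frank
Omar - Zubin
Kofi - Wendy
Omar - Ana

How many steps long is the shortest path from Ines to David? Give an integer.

2

One shortest route is Ines – Kofi – David, which uses 2 edges, and Ines and David are not directly tied, so nothing shorter exists. So d(Ines,David) = 2.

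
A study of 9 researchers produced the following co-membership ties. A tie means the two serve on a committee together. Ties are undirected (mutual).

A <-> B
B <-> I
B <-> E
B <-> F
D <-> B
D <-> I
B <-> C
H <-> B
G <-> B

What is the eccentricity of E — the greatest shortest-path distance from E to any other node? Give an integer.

Distances from E: A:2, B:1, C:2, D:2, F:2, G:2, H:2, I:2.
The largest is 2 (to F, I, H, D, A, C, and G), so the eccentricity of E is 2.

2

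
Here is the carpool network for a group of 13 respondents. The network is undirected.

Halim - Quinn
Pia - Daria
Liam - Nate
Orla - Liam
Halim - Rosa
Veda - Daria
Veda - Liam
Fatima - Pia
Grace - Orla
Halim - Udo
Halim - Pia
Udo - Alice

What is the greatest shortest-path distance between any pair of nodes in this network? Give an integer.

Eccentricity of each node (its greatest distance to any other): Alice:8, Daria:4, Fatima:6, Grace:8, Halim:6, Liam:6, Nate:7, Orla:7, Pia:5, Quinn:7, Rosa:7, Udo:7, Veda:5.
The maximum eccentricity is 8, realized for instance by the pair Alice–Grace via Alice – Udo – Halim – Pia – Daria – Veda – Liam – Orla – Grace. So the diameter is 8.

8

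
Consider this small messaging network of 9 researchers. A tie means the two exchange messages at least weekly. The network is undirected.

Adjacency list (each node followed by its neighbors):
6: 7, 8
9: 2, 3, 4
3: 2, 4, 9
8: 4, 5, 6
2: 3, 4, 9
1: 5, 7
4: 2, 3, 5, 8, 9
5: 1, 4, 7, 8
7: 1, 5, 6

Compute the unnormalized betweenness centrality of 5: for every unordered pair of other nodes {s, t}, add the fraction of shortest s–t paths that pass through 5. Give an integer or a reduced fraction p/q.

Pairs whose geodesics pass through 5 — 1–8: 1; 1–9: 1; 1–2: 1; 1–3: 1; 1–4: 1; 8–7: 1/2; 7–9: 1; 7–2: 1; 7–3: 1; 7–4: 1.
All other pairs contribute 0.
Summing the contributions gives betweenness(5) = 19/2.

19/2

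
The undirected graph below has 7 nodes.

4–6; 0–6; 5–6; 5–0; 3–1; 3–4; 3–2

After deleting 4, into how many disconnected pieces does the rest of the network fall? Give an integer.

Without 4, the remaining ties split the others into: {1, 2, 3}; {0, 5, 6}.
That's 2 separate components.

2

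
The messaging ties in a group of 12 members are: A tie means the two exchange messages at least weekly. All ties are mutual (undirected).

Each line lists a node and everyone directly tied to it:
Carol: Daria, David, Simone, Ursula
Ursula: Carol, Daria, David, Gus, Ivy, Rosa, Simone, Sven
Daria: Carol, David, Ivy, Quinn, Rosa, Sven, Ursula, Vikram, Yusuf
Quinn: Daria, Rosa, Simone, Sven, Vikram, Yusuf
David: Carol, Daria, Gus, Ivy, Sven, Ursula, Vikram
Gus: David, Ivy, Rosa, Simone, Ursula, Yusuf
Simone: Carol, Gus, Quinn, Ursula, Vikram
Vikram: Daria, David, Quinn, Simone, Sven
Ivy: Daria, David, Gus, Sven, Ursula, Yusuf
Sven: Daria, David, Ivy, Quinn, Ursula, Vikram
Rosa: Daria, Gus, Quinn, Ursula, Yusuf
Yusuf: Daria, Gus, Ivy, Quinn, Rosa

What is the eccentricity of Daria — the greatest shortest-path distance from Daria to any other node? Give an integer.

Distances from Daria: Carol:1, David:1, Gus:2, Ivy:1, Quinn:1, Rosa:1, Simone:2, Sven:1, Ursula:1, Vikram:1, Yusuf:1.
The largest is 2 (to Gus and Simone), so the eccentricity of Daria is 2.

2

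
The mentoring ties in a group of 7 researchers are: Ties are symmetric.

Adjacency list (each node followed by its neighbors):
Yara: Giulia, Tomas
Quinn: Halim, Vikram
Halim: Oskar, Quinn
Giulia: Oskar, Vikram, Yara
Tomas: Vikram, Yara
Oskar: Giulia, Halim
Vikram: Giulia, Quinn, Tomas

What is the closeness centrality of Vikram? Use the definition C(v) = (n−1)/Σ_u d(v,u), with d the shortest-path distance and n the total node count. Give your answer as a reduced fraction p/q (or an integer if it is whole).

Distances from Vikram: Giulia:1, Halim:2, Oskar:2, Quinn:1, Tomas:1, Yara:2. Sum = 9.
n = 7, so closeness = 6/9 = 2/3.

2/3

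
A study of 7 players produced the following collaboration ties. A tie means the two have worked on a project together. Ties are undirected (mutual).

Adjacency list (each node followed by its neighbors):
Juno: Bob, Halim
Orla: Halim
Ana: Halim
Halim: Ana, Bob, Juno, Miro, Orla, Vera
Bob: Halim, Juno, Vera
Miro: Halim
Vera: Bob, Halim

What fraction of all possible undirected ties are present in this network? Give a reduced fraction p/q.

8/21

There are 8 edges and 7 nodes, so the maximum possible is C(7,2) = 21.
Density = 8/21.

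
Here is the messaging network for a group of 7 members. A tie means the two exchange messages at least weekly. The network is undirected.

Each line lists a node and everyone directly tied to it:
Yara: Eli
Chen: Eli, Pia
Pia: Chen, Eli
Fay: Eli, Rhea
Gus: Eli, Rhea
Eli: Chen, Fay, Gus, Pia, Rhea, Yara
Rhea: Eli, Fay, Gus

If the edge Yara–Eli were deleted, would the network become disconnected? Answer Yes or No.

Yes

Without the Yara–Eli edge there is no alternate route between Yara and Eli, so the network disconnects. It is a bridge.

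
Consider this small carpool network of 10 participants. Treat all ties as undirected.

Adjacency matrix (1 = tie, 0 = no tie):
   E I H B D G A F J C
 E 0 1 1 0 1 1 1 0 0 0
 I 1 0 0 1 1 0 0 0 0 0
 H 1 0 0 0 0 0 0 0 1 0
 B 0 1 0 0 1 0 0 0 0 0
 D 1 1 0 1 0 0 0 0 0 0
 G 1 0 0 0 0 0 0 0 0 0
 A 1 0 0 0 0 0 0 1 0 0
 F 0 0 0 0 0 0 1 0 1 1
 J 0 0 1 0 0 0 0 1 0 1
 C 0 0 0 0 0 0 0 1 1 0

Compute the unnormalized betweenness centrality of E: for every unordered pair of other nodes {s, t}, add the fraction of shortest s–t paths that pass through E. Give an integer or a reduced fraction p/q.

Pairs whose geodesics pass through E — I–H: 1; I–G: 1; I–A: 1; I–F: 1; I–J: 1; I–C: 2/2; H–B: 2/2; H–D: 1; H–G: 1; H–A: 1; B–G: 2/2; B–A: 2/2; B–F: 2/2; B–J: 2/2 … (+10 more pairs).
All other pairs contribute 0.
Summing the contributions gives betweenness(E) = 24.

24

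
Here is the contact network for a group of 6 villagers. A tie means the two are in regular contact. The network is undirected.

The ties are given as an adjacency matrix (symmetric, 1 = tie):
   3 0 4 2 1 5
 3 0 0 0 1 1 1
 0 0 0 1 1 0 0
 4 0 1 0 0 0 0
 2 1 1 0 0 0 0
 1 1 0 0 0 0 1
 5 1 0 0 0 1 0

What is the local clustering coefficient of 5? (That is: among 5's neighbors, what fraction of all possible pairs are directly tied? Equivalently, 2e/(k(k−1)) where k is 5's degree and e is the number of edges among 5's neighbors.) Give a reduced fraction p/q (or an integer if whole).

1

5's neighbors: 1 and 3 (k = 2).
Possible neighbor pairs: C(2,2) = 1. Edges among them: 1–3 → e = 1.
Clustering(5) = 1/1.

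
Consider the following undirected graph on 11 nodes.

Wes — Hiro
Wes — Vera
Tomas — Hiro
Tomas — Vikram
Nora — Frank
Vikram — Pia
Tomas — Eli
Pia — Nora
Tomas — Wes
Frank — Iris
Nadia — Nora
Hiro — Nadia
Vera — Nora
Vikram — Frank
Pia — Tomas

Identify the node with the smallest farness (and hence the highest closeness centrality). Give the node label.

Farness (sum of distances to all others) for each node — Eli:25, Frank:20, Hiro:20, Iris:29, Nadia:21, Nora:17, Pia:18, Tomas:16, Vera:21, Vikram:19, Wes:20.
The smallest farness is 16, for Tomas, so Tomas has the highest closeness.

Tomas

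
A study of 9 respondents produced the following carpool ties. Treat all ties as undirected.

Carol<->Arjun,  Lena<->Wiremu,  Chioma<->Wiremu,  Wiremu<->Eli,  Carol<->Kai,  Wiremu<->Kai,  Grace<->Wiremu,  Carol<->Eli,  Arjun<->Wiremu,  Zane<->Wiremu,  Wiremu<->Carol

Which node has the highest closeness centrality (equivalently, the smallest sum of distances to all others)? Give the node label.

Farness (sum of distances to all others) for each node — Arjun:14, Carol:12, Chioma:15, Eli:14, Grace:15, Kai:14, Lena:15, Wiremu:8, Zane:15.
The smallest farness is 8, for Wiremu, so Wiremu has the highest closeness.

Wiremu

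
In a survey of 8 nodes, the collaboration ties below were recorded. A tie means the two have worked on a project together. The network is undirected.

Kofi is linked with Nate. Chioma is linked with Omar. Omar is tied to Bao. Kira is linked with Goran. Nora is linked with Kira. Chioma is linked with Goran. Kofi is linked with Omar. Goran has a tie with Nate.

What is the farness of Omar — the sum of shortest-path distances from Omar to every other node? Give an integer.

14

Distances from Omar: Bao:1, Chioma:1, Goran:2, Kira:3, Kofi:1, Nate:2, Nora:4.
Sum = 1 + 1 + 2 + 3 + 1 + 2 + 4 = 14.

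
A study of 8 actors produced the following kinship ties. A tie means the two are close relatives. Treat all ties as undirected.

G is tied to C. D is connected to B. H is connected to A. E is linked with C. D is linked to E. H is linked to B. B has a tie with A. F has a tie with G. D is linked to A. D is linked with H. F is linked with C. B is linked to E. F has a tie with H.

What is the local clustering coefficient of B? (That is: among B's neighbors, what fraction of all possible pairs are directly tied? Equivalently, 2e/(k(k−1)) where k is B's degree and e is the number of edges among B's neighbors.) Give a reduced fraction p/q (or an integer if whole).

2/3

B's neighbors: A, D, E, and H (k = 4).
Possible neighbor pairs: C(4,2) = 6. Edges among them: A–D, A–H, D–E, D–H → e = 4.
Clustering(B) = 4/6 = 2/3.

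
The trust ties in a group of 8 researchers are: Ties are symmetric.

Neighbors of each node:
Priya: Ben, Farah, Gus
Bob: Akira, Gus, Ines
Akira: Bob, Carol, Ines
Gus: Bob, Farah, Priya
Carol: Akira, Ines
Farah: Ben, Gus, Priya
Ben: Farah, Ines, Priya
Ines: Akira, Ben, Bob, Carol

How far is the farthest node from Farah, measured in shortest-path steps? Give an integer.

Distances from Farah: Akira:3, Ben:1, Bob:2, Carol:3, Gus:1, Ines:2, Priya:1.
The largest is 3 (to Akira and Carol), so the eccentricity of Farah is 3.

3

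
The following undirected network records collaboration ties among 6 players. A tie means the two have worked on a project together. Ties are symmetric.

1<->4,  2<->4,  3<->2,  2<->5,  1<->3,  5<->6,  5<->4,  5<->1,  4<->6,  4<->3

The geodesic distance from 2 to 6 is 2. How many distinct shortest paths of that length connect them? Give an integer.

The shortest distance is 2. The length-2 paths are: 2–5–6; 2–4–6.
That gives 2 distinct shortest paths.

2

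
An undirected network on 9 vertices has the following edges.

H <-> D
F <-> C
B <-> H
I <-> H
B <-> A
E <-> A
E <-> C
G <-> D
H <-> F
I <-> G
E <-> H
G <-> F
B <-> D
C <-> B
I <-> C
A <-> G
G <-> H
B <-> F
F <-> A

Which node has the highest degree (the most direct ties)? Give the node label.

Degrees — A:4, B:5, C:4, D:3, E:3, F:5, G:5, H:6, I:3.
The maximum is 6, attained only by H.

H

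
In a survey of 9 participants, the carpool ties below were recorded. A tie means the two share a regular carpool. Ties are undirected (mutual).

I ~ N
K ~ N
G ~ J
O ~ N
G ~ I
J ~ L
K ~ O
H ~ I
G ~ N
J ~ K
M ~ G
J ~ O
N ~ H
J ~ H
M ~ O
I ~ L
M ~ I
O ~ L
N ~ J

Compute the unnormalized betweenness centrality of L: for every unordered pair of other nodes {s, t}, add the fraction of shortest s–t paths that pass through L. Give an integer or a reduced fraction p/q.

7/12

Pairs whose geodesics pass through L — O–I: 1/3; J–I: 1/4.
All other pairs contribute 0.
Summing the contributions gives betweenness(L) = 7/12.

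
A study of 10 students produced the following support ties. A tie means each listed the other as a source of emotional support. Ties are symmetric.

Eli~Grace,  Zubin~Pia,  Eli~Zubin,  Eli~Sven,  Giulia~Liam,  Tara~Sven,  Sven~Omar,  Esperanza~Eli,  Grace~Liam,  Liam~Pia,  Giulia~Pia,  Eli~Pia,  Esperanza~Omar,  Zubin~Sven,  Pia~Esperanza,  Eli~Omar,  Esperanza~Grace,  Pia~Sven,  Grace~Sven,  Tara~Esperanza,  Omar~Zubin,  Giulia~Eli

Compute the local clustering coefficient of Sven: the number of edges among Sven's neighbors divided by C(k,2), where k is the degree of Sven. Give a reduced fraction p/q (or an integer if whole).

2/5

Sven's neighbors: Eli, Grace, Omar, Pia, Tara, and Zubin (k = 6).
Possible neighbor pairs: C(6,2) = 15. Edges among them: Eli–Grace, Eli–Omar, Eli–Pia, Eli–Zubin, Omar–Zubin, Pia–Zubin → e = 6.
Clustering(Sven) = 6/15 = 2/5.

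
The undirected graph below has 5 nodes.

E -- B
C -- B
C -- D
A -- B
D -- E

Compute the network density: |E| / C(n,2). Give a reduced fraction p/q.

1/2

There are 5 edges and 5 nodes, so the maximum possible is C(5,2) = 10.
Density = 5/10 = 1/2.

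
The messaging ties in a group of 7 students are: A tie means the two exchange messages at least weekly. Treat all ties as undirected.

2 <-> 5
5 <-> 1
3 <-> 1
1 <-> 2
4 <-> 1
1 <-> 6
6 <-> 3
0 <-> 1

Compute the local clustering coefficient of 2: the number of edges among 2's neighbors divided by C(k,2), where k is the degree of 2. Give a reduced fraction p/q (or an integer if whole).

2's neighbors: 1 and 5 (k = 2).
Possible neighbor pairs: C(2,2) = 1. Edges among them: 1–5 → e = 1.
Clustering(2) = 1/1.

1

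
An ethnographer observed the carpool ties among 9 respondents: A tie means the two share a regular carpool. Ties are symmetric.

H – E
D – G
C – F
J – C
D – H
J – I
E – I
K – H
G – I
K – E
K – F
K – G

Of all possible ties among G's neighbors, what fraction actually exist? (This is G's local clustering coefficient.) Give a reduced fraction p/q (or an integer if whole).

G's neighbors: D, I, and K (k = 3).
Possible neighbor pairs: C(3,2) = 3. Edges among them: none → e = 0.
Clustering(G) = 0/3 = 0.

0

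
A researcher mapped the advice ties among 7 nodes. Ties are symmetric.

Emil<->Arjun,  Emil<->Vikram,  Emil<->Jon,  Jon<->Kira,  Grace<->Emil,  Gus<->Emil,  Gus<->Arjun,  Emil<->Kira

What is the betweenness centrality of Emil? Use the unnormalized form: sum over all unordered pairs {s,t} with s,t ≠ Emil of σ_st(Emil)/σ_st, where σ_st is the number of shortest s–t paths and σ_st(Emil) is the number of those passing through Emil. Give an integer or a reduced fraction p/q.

Pairs whose geodesics pass through Emil — Grace–Kira: 1; Grace–Vikram: 1; Grace–Jon: 1; Grace–Arjun: 1; Grace–Gus: 1; Kira–Vikram: 1; Kira–Arjun: 1; Kira–Gus: 1; Vikram–Jon: 1; Vikram–Arjun: 1; Vikram–Gus: 1; Jon–Arjun: 1; Jon–Gus: 1.
All other pairs contribute 0.
Summing the contributions gives betweenness(Emil) = 13.

13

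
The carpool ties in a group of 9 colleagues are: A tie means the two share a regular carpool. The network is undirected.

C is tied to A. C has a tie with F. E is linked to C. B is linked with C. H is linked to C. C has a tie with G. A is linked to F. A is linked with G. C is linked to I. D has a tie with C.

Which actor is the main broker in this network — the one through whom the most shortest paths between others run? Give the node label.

Unnormalized betweenness of each node: A:1/2, B:0, C:51/2, D:0, E:0, F:0, G:0, H:0, I:0.
C has the largest value, 51/2, making it the main broker — the node through which the most shortest paths run.

C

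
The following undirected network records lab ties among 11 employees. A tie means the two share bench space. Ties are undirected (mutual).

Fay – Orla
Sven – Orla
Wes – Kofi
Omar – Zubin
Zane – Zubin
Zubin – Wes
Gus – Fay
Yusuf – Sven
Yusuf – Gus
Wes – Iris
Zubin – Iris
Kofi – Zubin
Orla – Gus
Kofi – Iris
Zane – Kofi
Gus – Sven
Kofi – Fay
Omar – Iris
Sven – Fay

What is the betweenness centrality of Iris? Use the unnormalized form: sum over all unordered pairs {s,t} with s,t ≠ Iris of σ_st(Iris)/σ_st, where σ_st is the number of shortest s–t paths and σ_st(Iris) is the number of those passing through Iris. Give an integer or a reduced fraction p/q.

Pairs whose geodesics pass through Iris — Omar–Wes: 1/2; Omar–Kofi: 1/2; Omar–Sven: 1/2; Omar–Orla: 1/2; Omar–Gus: 1/2; Omar–Fay: 1/2; Omar–Yusuf: 2/4.
All other pairs contribute 0.
Summing the contributions gives betweenness(Iris) = 7/2.

7/2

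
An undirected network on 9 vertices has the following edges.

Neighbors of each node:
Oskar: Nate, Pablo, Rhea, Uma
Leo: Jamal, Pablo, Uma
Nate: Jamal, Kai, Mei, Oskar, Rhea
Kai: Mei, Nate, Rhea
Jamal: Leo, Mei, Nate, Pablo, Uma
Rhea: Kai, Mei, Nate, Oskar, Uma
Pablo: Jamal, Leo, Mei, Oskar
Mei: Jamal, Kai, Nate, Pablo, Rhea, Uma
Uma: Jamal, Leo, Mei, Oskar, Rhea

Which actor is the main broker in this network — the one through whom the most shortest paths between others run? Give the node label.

Mei

Unnormalized betweenness of each node: Jamal:77/30, Kai:0, Leo:1/4, Mei:64/15, Nate:127/60, Oskar:4/3, Pablo:97/60, Rhea:17/10, Uma:63/20.
Mei has the largest value, 64/15, making it the main broker — the node through which the most shortest paths run.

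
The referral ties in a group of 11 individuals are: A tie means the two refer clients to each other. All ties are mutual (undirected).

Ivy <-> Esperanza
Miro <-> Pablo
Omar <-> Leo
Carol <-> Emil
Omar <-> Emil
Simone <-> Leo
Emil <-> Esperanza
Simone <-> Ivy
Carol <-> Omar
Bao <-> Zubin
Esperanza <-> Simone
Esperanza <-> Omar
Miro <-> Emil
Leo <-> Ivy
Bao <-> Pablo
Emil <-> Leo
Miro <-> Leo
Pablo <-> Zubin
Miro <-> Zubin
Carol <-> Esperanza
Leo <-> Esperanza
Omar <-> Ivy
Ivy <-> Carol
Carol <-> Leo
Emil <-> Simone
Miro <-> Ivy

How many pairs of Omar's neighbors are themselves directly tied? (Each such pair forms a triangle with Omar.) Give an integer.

9

Omar's neighbors: Carol, Emil, Esperanza, Ivy, and Leo.
Neighbor pairs that are themselves tied: Omar–Carol–Emil; Omar–Carol–Esperanza; Omar–Carol–Ivy; Omar–Carol–Leo; Omar–Emil–Esperanza; Omar–Emil–Leo; Omar–Esperanza–Ivy; Omar–Esperanza–Leo; Omar–Ivy–Leo. Each forms one triangle with Omar, for 9 in total.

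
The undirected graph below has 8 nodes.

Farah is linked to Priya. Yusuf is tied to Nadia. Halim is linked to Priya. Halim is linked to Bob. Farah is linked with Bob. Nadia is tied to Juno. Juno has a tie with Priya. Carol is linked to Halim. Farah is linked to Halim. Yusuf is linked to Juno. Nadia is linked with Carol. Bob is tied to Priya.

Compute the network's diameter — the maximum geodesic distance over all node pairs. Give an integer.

Eccentricity of each node (its greatest distance to any other): Bob:3, Carol:2, Farah:3, Halim:3, Juno:2, Nadia:3, Priya:2, Yusuf:3.
The maximum eccentricity is 3, realized for instance by the pair Farah–Yusuf via Farah – Priya – Juno – Yusuf. So the diameter is 3.

3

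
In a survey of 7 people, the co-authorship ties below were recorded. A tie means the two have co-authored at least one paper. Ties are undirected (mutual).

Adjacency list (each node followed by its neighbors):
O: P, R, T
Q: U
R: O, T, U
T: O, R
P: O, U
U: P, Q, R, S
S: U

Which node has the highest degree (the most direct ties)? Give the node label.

U

Degrees — O:3, P:2, Q:1, R:3, S:1, T:2, U:4.
The maximum is 4, attained only by U.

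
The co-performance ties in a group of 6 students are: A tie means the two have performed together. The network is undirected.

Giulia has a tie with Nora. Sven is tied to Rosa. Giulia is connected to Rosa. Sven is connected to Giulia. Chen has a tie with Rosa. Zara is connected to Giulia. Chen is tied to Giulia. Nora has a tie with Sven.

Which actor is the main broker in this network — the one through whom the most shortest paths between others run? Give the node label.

Unnormalized betweenness of each node: Chen:0, Giulia:6, Nora:0, Rosa:1/2, Sven:1/2, Zara:0.
Giulia has the largest value, 6, making it the main broker — the node through which the most shortest paths run.

Giulia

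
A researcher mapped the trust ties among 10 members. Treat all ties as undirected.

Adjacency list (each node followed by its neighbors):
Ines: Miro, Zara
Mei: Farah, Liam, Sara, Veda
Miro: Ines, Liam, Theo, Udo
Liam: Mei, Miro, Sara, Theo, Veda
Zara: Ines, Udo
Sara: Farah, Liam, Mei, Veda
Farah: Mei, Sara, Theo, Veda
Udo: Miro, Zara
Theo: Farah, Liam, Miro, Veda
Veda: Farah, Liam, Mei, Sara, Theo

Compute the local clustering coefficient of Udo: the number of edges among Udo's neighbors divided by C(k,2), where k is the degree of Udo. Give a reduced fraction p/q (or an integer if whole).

Udo's neighbors: Miro and Zara (k = 2).
Possible neighbor pairs: C(2,2) = 1. Edges among them: none → e = 0.
Clustering(Udo) = 0/1.

0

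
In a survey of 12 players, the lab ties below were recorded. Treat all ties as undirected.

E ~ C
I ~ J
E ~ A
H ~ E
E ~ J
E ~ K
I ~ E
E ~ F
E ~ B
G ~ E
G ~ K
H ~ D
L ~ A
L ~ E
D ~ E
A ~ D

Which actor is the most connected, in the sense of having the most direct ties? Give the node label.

Degrees — A:3, B:1, C:1, D:3, E:11, F:1, G:2, H:2, I:2, J:2, K:2, L:2.
The maximum is 11, attained only by E.

E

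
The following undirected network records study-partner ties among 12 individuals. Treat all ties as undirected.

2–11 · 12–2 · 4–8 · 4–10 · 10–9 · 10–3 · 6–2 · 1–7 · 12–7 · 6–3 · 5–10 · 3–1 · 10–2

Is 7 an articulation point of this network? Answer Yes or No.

Even without 7, every remaining node can still reach every other (the residual graph is connected), so 7 is not a cut vertex.

No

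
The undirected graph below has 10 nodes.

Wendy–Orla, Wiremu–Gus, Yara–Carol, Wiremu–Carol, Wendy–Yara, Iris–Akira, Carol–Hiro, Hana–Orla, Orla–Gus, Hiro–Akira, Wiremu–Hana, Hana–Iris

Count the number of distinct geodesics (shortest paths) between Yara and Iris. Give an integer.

The shortest distance is 4. The length-4 paths are: Yara–Carol–Hiro–Akira–Iris; Yara–Carol–Wiremu–Hana–Iris; Yara–Wendy–Orla–Hana–Iris.
That gives 3 distinct shortest paths.

3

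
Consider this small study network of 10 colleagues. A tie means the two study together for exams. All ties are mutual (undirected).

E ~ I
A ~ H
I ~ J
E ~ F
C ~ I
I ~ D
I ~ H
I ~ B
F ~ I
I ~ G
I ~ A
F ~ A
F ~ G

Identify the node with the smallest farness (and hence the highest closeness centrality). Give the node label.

I

Farness (sum of distances to all others) for each node — A:15, B:17, C:17, D:17, E:16, F:14, G:16, H:16, I:9, J:17.
The smallest farness is 9, for I, so I has the highest closeness.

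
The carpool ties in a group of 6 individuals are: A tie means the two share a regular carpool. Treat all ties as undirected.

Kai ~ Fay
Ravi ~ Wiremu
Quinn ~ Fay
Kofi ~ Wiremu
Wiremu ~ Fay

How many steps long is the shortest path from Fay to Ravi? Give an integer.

2

One shortest route is Fay – Wiremu – Ravi, which uses 2 edges, and Fay and Ravi are not directly tied, so nothing shorter exists. So d(Fay,Ravi) = 2.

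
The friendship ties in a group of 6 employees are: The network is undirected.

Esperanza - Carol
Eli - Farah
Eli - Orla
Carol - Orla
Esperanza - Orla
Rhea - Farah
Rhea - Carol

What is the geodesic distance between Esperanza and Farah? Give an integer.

3

One shortest route is Esperanza – Orla – Eli – Farah, which uses 3 edges, and at distance 2 from Esperanza we only reach {Eli, Rhea}, which does not include Farah. So d(Esperanza,Farah) = 3.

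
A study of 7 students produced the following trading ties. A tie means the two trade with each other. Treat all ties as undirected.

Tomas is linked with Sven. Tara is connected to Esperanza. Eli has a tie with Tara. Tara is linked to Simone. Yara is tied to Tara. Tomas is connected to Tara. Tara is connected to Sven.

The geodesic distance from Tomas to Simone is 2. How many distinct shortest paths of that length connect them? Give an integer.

1

The shortest distance is 2, and the only length-2 path is Tomas–Tara–Simone. So there is exactly 1 shortest path.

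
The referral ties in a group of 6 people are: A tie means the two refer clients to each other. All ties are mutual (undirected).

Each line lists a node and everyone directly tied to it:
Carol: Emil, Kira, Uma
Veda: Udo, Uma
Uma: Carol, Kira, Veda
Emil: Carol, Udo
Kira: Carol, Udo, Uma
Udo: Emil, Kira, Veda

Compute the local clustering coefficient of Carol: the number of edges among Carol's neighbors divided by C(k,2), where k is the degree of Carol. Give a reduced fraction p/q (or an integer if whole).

1/3

Carol's neighbors: Emil, Kira, and Uma (k = 3).
Possible neighbor pairs: C(3,2) = 3. Edges among them: Kira–Uma → e = 1.
Clustering(Carol) = 1/3.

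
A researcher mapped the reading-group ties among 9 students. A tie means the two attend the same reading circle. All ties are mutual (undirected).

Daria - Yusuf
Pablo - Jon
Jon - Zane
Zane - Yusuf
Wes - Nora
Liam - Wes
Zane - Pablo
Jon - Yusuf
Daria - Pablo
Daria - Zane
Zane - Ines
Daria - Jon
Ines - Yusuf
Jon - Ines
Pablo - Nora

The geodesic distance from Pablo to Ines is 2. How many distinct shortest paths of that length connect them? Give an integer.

2

The shortest distance is 2. The length-2 paths are: Pablo–Jon–Ines; Pablo–Zane–Ines.
That gives 2 distinct shortest paths.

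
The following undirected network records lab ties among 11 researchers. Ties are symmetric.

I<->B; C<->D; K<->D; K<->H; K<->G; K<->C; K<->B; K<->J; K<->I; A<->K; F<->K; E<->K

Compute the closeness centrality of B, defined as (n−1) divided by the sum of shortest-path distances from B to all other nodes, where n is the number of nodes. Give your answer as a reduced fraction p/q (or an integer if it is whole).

5/9

Distances from B: A:2, C:2, D:2, E:2, F:2, G:2, H:2, I:1, J:2, K:1. Sum = 18.
n = 11, so closeness = 10/18 = 5/9.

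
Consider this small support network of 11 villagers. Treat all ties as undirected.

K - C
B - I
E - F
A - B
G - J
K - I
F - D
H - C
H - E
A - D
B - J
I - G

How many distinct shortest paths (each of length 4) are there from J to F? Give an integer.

The shortest distance is 4, and the only length-4 path is J–B–A–D–F. So there is exactly 1 shortest path.

1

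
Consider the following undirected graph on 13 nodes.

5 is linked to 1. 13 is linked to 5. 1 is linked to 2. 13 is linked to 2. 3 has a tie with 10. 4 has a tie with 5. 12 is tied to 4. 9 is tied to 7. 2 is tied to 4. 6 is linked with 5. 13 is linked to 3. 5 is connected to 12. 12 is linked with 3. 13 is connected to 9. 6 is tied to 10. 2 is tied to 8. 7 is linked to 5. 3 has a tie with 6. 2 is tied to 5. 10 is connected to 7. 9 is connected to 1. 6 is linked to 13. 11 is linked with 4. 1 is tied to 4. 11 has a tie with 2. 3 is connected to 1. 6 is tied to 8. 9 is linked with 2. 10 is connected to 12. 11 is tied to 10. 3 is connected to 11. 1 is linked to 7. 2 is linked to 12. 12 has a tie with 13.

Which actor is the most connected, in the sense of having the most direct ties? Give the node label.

2

Degrees — 1:6, 2:8, 3:6, 4:5, 5:7, 6:5, 7:4, 8:2, 9:4, 10:5, 11:4, 12:6, 13:6.
The maximum is 8, attained only by 2.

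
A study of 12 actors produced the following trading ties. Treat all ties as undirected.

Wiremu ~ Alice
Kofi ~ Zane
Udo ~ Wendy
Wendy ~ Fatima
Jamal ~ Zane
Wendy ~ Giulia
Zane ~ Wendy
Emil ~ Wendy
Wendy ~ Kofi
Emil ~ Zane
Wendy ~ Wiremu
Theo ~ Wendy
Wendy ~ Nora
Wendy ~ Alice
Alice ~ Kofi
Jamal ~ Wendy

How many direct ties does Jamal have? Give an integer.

Jamal is directly tied to Wendy and Zane. That is 2 neighbors, so the degree of Jamal is 2.

2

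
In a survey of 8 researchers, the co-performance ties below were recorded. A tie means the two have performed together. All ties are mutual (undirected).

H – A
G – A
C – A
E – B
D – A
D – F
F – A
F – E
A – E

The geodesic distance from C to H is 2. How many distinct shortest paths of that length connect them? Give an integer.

1

The shortest distance is 2, and the only length-2 path is C–A–H. So there is exactly 1 shortest path.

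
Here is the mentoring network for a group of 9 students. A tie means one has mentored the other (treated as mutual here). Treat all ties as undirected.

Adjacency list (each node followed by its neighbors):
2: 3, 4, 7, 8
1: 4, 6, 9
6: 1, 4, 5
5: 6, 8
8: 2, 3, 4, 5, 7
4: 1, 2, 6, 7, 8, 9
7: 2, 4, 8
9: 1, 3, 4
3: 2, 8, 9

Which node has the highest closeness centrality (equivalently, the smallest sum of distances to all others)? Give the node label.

4

Farness (sum of distances to all others) for each node — 1:13, 2:12, 3:14, 4:10, 5:15, 6:14, 7:13, 8:11, 9:14.
The smallest farness is 10, for 4, so 4 has the highest closeness.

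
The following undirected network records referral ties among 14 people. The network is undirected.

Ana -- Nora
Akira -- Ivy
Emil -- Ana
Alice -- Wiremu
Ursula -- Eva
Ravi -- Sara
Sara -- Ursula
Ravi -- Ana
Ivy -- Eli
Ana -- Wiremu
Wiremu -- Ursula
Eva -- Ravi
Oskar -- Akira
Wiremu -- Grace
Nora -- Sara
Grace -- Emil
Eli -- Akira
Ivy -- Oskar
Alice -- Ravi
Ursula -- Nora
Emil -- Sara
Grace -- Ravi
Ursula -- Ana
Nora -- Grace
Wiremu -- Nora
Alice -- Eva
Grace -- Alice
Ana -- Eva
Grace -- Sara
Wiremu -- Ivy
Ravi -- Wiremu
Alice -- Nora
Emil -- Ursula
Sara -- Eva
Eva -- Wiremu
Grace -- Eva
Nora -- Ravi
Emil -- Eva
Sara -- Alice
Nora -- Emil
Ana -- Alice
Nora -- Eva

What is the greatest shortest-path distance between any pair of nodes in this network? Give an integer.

Eccentricity of each node (its greatest distance to any other): Akira:4, Alice:3, Ana:3, Eli:4, Emil:4, Eva:3, Grace:3, Ivy:3, Nora:3, Oskar:4, Ravi:3, Sara:4, Ursula:3, Wiremu:2.
The maximum eccentricity is 4, realized for instance by the pair Sara–Oskar via Sara – Eva – Wiremu – Ivy – Oskar. So the diameter is 4.

4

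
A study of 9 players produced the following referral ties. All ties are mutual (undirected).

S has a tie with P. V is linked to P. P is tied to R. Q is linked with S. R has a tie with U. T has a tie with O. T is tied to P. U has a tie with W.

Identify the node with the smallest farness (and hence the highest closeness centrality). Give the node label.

P

Farness (sum of distances to all others) for each node — O:25, P:13, Q:25, R:16, S:18, T:18, U:21, V:20, W:28.
The smallest farness is 13, for P, so P has the highest closeness.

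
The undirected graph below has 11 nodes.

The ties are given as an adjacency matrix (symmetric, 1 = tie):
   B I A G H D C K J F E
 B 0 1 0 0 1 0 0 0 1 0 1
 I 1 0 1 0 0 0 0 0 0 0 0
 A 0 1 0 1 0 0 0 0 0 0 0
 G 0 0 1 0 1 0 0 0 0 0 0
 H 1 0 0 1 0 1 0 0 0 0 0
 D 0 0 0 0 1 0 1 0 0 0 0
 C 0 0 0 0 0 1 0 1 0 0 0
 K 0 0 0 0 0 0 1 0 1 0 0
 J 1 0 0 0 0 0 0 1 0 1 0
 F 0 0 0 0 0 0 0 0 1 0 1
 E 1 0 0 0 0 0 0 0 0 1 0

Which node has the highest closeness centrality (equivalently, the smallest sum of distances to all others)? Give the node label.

Farness (sum of distances to all others) for each node — A:27, B:17, C:27, D:24, E:24, F:27, G:25, H:19, I:23, J:20, K:25.
The smallest farness is 17, for B, so B has the highest closeness.

B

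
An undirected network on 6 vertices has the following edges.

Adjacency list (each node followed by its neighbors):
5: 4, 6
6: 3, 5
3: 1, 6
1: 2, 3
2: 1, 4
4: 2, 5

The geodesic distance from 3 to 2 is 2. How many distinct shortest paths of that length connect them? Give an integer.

The shortest distance is 2, and the only length-2 path is 3–1–2. So there is exactly 1 shortest path.

1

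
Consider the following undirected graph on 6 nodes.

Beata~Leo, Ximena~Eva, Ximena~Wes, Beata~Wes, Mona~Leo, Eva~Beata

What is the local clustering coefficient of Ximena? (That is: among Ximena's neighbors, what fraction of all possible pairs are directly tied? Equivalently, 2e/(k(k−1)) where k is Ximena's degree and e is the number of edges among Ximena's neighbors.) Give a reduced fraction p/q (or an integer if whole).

Ximena's neighbors: Eva and Wes (k = 2).
Possible neighbor pairs: C(2,2) = 1. Edges among them: none → e = 0.
Clustering(Ximena) = 0/1.

0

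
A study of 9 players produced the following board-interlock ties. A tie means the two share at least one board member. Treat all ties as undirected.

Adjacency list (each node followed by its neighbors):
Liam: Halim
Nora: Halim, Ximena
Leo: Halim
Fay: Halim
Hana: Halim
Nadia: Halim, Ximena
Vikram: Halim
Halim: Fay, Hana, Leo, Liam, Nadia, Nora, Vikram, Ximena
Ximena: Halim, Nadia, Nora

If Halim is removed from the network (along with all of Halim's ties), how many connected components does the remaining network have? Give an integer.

Without Halim, the remaining ties split the others into: {Fay}; {Liam}; {Nadia, Nora, Ximena}; {Leo}; {Vikram}; {Hana}.
That's 6 separate components.

6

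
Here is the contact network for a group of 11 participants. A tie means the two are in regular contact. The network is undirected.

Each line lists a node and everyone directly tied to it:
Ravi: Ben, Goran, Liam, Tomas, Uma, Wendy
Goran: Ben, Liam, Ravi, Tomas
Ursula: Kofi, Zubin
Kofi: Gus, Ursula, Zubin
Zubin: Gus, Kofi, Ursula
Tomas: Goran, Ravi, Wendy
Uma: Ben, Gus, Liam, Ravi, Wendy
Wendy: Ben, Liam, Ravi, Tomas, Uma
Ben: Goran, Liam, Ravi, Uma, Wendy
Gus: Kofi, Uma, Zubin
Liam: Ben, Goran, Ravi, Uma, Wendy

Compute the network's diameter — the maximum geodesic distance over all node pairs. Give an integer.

5

Eccentricity of each node (its greatest distance to any other): Ben:4, Goran:5, Gus:3, Kofi:4, Liam:4, Ravi:4, Tomas:5, Uma:3, Ursula:5, Wendy:4, Zubin:4.
The maximum eccentricity is 5, realized for instance by the pair Goran–Ursula via Goran – Liam – Uma – Gus – Zubin – Ursula. So the diameter is 5.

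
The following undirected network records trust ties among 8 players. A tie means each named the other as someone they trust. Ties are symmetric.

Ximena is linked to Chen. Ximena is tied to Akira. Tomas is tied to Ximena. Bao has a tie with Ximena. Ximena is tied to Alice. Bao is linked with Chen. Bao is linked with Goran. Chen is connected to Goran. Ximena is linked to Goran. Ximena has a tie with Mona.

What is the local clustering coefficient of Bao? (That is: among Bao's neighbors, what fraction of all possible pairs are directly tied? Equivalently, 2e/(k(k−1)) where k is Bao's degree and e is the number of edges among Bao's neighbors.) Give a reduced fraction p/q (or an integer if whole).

Bao's neighbors: Chen, Goran, and Ximena (k = 3).
Possible neighbor pairs: C(3,2) = 3. Edges among them: Chen–Goran, Chen–Ximena, Goran–Ximena → e = 3.
Clustering(Bao) = 3/3 = 1.

1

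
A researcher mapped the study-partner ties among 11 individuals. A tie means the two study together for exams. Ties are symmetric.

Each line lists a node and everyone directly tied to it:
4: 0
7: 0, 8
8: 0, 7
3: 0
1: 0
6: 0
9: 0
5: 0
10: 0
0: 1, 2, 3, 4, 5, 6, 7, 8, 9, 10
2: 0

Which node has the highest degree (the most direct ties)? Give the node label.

0

Degrees — 0:10, 1:1, 2:1, 3:1, 4:1, 5:1, 6:1, 7:2, 8:2, 9:1, 10:1.
The maximum is 10, attained only by 0.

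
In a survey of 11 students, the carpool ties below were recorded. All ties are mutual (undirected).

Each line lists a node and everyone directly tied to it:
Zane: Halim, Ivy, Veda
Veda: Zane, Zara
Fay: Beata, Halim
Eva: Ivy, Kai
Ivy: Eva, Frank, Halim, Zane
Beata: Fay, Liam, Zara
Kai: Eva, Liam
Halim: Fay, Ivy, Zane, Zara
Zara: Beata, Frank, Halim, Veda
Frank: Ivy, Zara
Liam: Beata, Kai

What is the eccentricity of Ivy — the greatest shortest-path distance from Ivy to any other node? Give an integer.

Distances from Ivy: Beata:3, Eva:1, Fay:2, Frank:1, Halim:1, Kai:2, Liam:3, Veda:2, Zane:1, Zara:2.
The largest is 3 (to Liam and Beata), so the eccentricity of Ivy is 3.

3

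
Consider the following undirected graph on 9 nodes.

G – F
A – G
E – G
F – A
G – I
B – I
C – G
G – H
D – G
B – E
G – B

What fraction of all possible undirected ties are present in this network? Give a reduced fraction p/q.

11/36

There are 11 edges and 9 nodes, so the maximum possible is C(9,2) = 36.
Density = 11/36.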